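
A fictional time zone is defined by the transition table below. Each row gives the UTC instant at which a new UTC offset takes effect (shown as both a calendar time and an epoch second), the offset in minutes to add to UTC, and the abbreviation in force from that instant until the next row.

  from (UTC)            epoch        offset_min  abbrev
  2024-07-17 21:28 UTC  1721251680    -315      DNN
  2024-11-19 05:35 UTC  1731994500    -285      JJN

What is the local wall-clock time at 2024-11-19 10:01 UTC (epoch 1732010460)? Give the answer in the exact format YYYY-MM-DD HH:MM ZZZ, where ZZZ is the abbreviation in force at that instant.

Query: 2024-11-19 10:01 UTC
Rule 2/2 (JJN, -04:45): 2024-11-19 05:35 UTC ≤ query < +∞
10·60 + 1 - 285 = 316 min
316 = 0·1440 + 316; 316 = 5·60 + 16 → 05:16, same day
→ 2024-11-19 05:16 JJN

2024-11-19 05:16 JJN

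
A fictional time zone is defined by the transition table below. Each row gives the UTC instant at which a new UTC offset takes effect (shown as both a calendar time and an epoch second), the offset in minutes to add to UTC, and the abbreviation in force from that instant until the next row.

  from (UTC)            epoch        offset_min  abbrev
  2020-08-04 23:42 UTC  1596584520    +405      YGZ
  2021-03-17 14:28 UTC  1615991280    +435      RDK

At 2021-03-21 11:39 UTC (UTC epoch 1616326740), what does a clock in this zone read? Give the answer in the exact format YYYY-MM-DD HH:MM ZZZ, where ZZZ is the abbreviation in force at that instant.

Query: 2021-03-21 11:39 UTC
Rule 2/2 (RDK, +07:15): 2021-03-17 14:28 UTC ≤ query < +∞
11·60 + 39 + 435 = 1134 min
1134 = 0·1440 + 1134; 1134 = 18·60 + 54 → 18:54, same day
→ 2021-03-21 18:54 RDK

2021-03-21 18:54 RDK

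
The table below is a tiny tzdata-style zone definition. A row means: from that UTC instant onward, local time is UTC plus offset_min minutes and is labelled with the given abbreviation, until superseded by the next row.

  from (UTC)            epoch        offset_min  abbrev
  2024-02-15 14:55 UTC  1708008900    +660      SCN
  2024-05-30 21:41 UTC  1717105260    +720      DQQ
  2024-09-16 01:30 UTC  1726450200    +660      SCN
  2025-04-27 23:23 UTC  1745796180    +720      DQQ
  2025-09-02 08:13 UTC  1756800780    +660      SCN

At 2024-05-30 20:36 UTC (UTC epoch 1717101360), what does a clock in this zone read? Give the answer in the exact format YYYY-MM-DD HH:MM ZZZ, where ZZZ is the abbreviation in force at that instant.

Query: 2024-05-30 20:36 UTC
Rule 1/5 (SCN, +11:00): 2024-02-15 14:55 UTC ≤ query < 2024-05-30 21:41 UTC
20·60 + 36 + 660 = 1896 min
1896 = 1·1440 + 456; 456 = 7·60 + 36 → 07:36, 2024-05-30 + 1 day = 2024-05-31
→ 2024-05-31 07:36 SCN

2024-05-31 07:36 SCN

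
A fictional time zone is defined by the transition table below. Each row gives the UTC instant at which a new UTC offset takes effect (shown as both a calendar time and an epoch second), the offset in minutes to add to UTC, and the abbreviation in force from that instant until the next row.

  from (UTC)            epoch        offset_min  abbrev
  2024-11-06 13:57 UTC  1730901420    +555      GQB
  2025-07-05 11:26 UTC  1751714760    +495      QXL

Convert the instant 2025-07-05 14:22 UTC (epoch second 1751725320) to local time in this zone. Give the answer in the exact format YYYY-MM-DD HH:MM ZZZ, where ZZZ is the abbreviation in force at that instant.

2025-07-05 22:37 QXL

Query: 2025-07-05 14:22 UTC
Rule 2/2 (QXL, +08:15): 2025-07-05 11:26 UTC ≤ query < +∞
14·60 + 22 + 495 = 1357 min
1357 = 0·1440 + 1357; 1357 = 22·60 + 37 → 22:37, same day
→ 2025-07-05 22:37 QXL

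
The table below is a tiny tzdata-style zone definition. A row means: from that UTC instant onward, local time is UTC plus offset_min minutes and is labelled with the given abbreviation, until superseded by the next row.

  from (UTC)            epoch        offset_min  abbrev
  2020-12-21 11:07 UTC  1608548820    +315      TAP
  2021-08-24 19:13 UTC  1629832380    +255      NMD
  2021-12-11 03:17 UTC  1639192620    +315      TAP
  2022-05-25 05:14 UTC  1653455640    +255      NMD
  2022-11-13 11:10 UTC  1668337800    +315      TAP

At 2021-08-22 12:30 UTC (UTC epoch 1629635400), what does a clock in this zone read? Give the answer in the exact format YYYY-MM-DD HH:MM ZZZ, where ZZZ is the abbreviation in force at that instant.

2021-08-22 17:45 TAP

Query: 2021-08-22 12:30 UTC
Rule 1/5 (TAP, +05:15): 2020-12-21 11:07 UTC ≤ query < 2021-08-24 19:13 UTC
12·60 + 30 + 315 = 1065 min
1065 = 0·1440 + 1065; 1065 = 17·60 + 45 → 17:45, same day
→ 2021-08-22 17:45 TAP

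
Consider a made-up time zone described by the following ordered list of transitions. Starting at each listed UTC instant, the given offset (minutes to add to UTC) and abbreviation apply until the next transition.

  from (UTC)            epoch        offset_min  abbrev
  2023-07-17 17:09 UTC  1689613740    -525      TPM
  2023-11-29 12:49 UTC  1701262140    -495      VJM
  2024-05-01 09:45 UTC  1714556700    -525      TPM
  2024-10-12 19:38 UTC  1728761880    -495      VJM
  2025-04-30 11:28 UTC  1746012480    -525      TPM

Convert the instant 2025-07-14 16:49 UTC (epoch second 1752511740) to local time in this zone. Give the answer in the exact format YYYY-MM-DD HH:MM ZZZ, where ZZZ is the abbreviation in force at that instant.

2025-07-14 08:04 TPM

Query: 2025-07-14 16:49 UTC
Rule 5/5 (TPM, -08:45): 2025-04-30 11:28 UTC ≤ query < +∞
16·60 + 49 - 525 = 484 min
484 = 0·1440 + 484; 484 = 8·60 + 4 → 08:04, same day
→ 2025-07-14 08:04 TPM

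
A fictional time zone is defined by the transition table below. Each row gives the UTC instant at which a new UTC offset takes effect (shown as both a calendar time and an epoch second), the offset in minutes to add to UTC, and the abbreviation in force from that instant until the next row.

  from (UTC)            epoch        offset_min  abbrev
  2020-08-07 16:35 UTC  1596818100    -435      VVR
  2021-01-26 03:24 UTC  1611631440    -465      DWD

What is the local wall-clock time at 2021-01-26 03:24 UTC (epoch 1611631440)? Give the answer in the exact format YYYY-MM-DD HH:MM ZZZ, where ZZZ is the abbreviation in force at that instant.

Query: 2021-01-26 03:24 UTC
Rule 2/2 (DWD, -07:45): 2021-01-26 03:24 UTC ≤ query < +∞
3·60 + 24 - 465 = -261 min
-261 = -1·1440 + 1179; 1179 = 19·60 + 39 → 19:39, 2021-01-26 - 1 day = 2021-01-25
→ 2021-01-25 19:39 DWD

2021-01-25 19:39 DWD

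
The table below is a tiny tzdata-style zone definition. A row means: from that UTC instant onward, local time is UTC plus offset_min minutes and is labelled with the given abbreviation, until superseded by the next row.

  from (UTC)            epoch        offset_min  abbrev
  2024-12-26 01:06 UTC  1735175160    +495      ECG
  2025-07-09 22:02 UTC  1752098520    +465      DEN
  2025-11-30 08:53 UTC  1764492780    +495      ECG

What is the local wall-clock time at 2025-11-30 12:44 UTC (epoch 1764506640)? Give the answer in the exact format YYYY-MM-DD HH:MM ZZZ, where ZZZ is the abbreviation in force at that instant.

2025-11-30 20:59 ECG

Query: 2025-11-30 12:44 UTC
Rule 3/3 (ECG, +08:15): 2025-11-30 08:53 UTC ≤ query < +∞
12·60 + 44 + 495 = 1259 min
1259 = 0·1440 + 1259; 1259 = 20·60 + 59 → 20:59, same day
→ 2025-11-30 20:59 ECG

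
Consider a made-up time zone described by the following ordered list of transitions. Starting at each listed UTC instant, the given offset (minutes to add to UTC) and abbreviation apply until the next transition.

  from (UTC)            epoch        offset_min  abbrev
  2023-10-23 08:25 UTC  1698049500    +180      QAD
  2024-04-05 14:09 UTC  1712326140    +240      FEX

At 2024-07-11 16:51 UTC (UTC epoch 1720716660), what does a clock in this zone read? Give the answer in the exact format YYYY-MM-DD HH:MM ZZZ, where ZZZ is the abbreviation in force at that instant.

Query: 2024-07-11 16:51 UTC
Rule 2/2 (FEX, +04:00): 2024-04-05 14:09 UTC ≤ query < +∞
16·60 + 51 + 240 = 1251 min
1251 = 0·1440 + 1251; 1251 = 20·60 + 51 → 20:51, same day
→ 2024-07-11 20:51 FEX

2024-07-11 20:51 FEX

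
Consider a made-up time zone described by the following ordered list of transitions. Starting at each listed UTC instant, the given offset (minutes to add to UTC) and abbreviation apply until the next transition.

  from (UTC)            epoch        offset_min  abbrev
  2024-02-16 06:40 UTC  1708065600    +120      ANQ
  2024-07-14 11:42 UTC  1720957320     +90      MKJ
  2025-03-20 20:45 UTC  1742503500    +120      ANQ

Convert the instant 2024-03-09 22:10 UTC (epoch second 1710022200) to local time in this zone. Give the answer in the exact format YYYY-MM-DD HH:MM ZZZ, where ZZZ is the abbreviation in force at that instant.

Query: 2024-03-09 22:10 UTC
Rule 1/3 (ANQ, +02:00): 2024-02-16 06:40 UTC ≤ query < 2024-07-14 11:42 UTC
22·60 + 10 + 120 = 1450 min
1450 = 1·1440 + 10; 10 = 0·60 + 10 → 00:10, 2024-03-09 + 1 day = 2024-03-10
→ 2024-03-10 00:10 ANQ

2024-03-10 00:10 ANQ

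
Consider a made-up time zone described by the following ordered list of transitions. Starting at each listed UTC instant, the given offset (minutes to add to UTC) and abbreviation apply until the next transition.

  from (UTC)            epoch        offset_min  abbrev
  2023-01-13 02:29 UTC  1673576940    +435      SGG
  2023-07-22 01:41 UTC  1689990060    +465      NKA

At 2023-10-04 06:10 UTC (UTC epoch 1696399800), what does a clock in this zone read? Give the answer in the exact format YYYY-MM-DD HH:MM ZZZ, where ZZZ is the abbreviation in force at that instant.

2023-10-04 13:55 NKA

Query: 2023-10-04 06:10 UTC
Rule 2/2 (NKA, +07:45): 2023-07-22 01:41 UTC ≤ query < +∞
6·60 + 10 + 465 = 835 min
835 = 0·1440 + 835; 835 = 13·60 + 55 → 13:55, same day
→ 2023-10-04 13:55 NKA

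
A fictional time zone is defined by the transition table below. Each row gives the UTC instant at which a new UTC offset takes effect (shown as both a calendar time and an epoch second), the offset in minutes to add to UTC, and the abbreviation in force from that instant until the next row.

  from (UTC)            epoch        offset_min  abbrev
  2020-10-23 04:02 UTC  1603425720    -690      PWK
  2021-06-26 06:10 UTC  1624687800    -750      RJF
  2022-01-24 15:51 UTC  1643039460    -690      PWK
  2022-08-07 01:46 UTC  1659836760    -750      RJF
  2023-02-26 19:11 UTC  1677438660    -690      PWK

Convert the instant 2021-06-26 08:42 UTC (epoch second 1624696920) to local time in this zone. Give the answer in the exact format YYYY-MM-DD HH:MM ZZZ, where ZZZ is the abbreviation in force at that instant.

Query: 2021-06-26 08:42 UTC
Rule 2/5 (RJF, -12:30): 2021-06-26 06:10 UTC ≤ query < 2022-01-24 15:51 UTC
8·60 + 42 - 750 = -228 min
-228 = -1·1440 + 1212; 1212 = 20·60 + 12 → 20:12, 2021-06-26 - 1 day = 2021-06-25
→ 2021-06-25 20:12 RJF

2021-06-25 20:12 RJF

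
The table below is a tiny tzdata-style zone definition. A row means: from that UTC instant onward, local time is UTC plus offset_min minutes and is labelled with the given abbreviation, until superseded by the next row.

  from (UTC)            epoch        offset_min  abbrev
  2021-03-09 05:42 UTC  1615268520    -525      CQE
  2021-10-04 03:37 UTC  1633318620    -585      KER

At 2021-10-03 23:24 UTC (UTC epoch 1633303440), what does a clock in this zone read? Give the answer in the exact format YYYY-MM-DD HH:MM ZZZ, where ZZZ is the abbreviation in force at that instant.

Query: 2021-10-03 23:24 UTC
Rule 1/2 (CQE, -08:45): 2021-03-09 05:42 UTC ≤ query < 2021-10-04 03:37 UTC
23·60 + 24 - 525 = 879 min
879 = 0·1440 + 879; 879 = 14·60 + 39 → 14:39, same day
→ 2021-10-03 14:39 CQE

2021-10-03 14:39 CQE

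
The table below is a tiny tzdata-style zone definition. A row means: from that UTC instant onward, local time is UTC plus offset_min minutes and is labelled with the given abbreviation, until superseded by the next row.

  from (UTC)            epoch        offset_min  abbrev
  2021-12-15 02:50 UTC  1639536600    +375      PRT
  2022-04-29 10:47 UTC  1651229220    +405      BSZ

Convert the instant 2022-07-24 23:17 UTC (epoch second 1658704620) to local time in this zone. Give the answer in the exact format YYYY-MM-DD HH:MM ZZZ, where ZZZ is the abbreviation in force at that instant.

Query: 2022-07-24 23:17 UTC
Rule 2/2 (BSZ, +06:45): 2022-04-29 10:47 UTC ≤ query < +∞
23·60 + 17 + 405 = 1802 min
1802 = 1·1440 + 362; 362 = 6·60 + 2 → 06:02, 2022-07-24 + 1 day = 2022-07-25
→ 2022-07-25 06:02 BSZ

2022-07-25 06:02 BSZ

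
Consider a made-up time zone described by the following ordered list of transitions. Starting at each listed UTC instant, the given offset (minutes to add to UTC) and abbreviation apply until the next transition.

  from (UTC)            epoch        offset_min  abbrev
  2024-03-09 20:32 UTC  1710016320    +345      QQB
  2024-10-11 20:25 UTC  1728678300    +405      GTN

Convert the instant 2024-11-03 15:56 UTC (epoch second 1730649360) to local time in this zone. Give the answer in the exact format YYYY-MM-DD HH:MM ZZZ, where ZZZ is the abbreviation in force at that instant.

2024-11-03 22:41 GTN

Query: 2024-11-03 15:56 UTC
Rule 2/2 (GTN, +06:45): 2024-10-11 20:25 UTC ≤ query < +∞
15·60 + 56 + 405 = 1361 min
1361 = 0·1440 + 1361; 1361 = 22·60 + 41 → 22:41, same day
→ 2024-11-03 22:41 GTN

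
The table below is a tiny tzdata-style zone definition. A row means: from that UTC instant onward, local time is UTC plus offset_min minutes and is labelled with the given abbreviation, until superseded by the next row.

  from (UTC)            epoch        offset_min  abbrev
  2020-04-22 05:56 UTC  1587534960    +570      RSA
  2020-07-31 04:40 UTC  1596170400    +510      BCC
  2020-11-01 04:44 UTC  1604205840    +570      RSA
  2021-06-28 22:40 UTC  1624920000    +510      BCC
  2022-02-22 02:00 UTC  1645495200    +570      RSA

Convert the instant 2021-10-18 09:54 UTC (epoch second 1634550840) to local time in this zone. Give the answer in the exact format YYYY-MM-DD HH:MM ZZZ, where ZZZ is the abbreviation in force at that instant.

2021-10-18 18:24 BCC

Query: 2021-10-18 09:54 UTC
Rule 4/5 (BCC, +08:30): 2021-06-28 22:40 UTC ≤ query < 2022-02-22 02:00 UTC
9·60 + 54 + 510 = 1104 min
1104 = 0·1440 + 1104; 1104 = 18·60 + 24 → 18:24, same day
→ 2021-10-18 18:24 BCC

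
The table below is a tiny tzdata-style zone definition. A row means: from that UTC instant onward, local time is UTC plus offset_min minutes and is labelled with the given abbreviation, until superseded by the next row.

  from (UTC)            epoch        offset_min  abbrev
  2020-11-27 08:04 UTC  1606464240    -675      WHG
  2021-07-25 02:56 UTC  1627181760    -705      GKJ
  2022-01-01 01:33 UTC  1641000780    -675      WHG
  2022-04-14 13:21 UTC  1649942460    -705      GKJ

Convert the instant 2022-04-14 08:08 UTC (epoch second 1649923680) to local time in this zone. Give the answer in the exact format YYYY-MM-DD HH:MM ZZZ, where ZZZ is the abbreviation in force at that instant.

Query: 2022-04-14 08:08 UTC
Rule 3/4 (WHG, -11:15): 2022-01-01 01:33 UTC ≤ query < 2022-04-14 13:21 UTC
8·60 + 8 - 675 = -187 min
-187 = -1·1440 + 1253; 1253 = 20·60 + 53 → 20:53, 2022-04-14 - 1 day = 2022-04-13
→ 2022-04-13 20:53 WHG

2022-04-13 20:53 WHG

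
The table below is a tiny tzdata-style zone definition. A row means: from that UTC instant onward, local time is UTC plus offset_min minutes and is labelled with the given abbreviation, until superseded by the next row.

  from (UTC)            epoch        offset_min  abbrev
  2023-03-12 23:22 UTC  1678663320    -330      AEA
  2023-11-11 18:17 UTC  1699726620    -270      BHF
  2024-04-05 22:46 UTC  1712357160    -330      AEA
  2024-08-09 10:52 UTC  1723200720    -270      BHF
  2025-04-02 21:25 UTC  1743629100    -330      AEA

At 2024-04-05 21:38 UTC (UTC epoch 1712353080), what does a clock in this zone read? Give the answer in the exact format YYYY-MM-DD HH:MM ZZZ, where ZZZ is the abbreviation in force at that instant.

2024-04-05 17:08 BHF

Query: 2024-04-05 21:38 UTC
Rule 2/5 (BHF, -04:30): 2023-11-11 18:17 UTC ≤ query < 2024-04-05 22:46 UTC
21·60 + 38 - 270 = 1028 min
1028 = 0·1440 + 1028; 1028 = 17·60 + 8 → 17:08, same day
→ 2024-04-05 17:08 BHF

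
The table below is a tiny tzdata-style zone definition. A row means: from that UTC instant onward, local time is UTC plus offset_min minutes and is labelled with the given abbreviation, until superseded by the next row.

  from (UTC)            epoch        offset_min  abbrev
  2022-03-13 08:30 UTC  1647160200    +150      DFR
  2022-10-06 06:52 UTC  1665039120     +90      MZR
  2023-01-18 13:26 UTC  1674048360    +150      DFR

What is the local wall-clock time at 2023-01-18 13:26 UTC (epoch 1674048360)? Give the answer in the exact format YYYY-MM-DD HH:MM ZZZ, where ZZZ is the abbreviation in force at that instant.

Query: 2023-01-18 13:26 UTC
Rule 3/3 (DFR, +02:30): 2023-01-18 13:26 UTC ≤ query < +∞
13·60 + 26 + 150 = 956 min
956 = 0·1440 + 956; 956 = 15·60 + 56 → 15:56, same day
→ 2023-01-18 15:56 DFR

2023-01-18 15:56 DFR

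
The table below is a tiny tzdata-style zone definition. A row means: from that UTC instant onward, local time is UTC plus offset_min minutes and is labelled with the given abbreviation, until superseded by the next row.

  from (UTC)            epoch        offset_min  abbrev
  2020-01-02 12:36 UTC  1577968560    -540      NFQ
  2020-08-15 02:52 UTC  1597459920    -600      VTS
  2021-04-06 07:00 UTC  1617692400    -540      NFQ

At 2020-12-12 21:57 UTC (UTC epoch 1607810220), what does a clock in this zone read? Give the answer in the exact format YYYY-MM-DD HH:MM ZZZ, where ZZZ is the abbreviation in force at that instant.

2020-12-12 11:57 VTS

Query: 2020-12-12 21:57 UTC
Rule 2/3 (VTS, -10:00): 2020-08-15 02:52 UTC ≤ query < 2021-04-06 07:00 UTC
21·60 + 57 - 600 = 717 min
717 = 0·1440 + 717; 717 = 11·60 + 57 → 11:57, same day
→ 2020-12-12 11:57 VTS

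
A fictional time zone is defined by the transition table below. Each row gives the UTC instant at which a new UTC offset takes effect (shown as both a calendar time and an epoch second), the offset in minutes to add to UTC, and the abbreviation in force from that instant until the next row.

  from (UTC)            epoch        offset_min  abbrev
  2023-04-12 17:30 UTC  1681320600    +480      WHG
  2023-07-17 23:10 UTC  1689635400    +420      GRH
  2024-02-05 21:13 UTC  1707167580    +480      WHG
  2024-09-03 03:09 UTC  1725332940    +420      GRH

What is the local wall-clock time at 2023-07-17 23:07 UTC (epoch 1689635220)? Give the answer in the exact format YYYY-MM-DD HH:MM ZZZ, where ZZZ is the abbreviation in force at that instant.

2023-07-18 07:07 WHG

Query: 2023-07-17 23:07 UTC
Rule 1/4 (WHG, +08:00): 2023-04-12 17:30 UTC ≤ query < 2023-07-17 23:10 UTC
23·60 + 7 + 480 = 1867 min
1867 = 1·1440 + 427; 427 = 7·60 + 7 → 07:07, 2023-07-17 + 1 day = 2023-07-18
→ 2023-07-18 07:07 WHG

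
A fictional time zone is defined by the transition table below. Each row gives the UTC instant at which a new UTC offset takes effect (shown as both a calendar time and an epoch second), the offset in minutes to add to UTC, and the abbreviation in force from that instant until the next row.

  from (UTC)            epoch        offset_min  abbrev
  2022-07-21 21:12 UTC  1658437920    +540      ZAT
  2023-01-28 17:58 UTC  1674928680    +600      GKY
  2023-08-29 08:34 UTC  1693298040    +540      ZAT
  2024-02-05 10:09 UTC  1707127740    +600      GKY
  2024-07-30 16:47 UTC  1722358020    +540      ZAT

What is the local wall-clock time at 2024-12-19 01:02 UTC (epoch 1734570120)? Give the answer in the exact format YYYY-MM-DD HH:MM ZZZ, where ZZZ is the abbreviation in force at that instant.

Query: 2024-12-19 01:02 UTC
Rule 5/5 (ZAT, +09:00): 2024-07-30 16:47 UTC ≤ query < +∞
1·60 + 2 + 540 = 602 min
602 = 0·1440 + 602; 602 = 10·60 + 2 → 10:02, same day
→ 2024-12-19 10:02 ZAT

2024-12-19 10:02 ZAT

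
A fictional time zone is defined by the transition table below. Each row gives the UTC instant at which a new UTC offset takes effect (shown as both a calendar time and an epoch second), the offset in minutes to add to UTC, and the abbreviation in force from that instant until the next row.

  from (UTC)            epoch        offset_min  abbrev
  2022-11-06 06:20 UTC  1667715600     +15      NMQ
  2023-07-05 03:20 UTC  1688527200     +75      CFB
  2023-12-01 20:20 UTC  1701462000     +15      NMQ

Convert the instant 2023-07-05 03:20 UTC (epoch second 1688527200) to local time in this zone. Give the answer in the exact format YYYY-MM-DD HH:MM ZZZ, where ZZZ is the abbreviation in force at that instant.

Query: 2023-07-05 03:20 UTC
Rule 2/3 (CFB, +01:15): 2023-07-05 03:20 UTC ≤ query < 2023-12-01 20:20 UTC
3·60 + 20 + 75 = 275 min
275 = 0·1440 + 275; 275 = 4·60 + 35 → 04:35, same day
→ 2023-07-05 04:35 CFB

2023-07-05 04:35 CFB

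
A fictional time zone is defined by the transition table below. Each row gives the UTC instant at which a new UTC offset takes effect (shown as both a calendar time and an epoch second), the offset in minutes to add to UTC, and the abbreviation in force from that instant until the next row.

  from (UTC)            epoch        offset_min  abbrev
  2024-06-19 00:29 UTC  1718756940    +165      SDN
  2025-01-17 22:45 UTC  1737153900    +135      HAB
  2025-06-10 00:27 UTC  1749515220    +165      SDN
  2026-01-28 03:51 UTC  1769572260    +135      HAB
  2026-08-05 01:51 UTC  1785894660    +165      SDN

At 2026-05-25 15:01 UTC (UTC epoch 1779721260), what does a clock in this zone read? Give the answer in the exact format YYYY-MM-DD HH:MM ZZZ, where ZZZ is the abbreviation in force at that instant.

Query: 2026-05-25 15:01 UTC
Rule 4/5 (HAB, +02:15): 2026-01-28 03:51 UTC ≤ query < 2026-08-05 01:51 UTC
15·60 + 1 + 135 = 1036 min
1036 = 0·1440 + 1036; 1036 = 17·60 + 16 → 17:16, same day
→ 2026-05-25 17:16 HAB

2026-05-25 17:16 HAB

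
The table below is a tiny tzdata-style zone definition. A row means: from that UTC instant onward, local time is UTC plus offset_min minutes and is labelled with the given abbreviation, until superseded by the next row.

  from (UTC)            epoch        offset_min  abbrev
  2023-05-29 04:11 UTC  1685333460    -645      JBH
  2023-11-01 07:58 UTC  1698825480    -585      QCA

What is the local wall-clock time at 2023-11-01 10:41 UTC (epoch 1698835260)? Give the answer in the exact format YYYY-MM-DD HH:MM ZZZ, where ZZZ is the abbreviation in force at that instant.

2023-11-01 00:56 QCA

Query: 2023-11-01 10:41 UTC
Rule 2/2 (QCA, -09:45): 2023-11-01 07:58 UTC ≤ query < +∞
10·60 + 41 - 585 = 56 min
56 = 0·1440 + 56; 56 = 0·60 + 56 → 00:56, same day
→ 2023-11-01 00:56 QCA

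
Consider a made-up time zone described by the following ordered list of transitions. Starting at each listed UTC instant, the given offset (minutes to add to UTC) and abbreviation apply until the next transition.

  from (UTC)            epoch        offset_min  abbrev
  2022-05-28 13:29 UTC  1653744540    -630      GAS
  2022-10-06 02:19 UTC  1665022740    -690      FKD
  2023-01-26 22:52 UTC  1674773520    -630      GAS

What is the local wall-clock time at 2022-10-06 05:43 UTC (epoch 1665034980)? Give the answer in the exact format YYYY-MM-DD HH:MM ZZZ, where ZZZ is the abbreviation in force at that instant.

Query: 2022-10-06 05:43 UTC
Rule 2/3 (FKD, -11:30): 2022-10-06 02:19 UTC ≤ query < 2023-01-26 22:52 UTC
5·60 + 43 - 690 = -347 min
-347 = -1·1440 + 1093; 1093 = 18·60 + 13 → 18:13, 2022-10-06 - 1 day = 2022-10-05
→ 2022-10-05 18:13 FKD

2022-10-05 18:13 FKD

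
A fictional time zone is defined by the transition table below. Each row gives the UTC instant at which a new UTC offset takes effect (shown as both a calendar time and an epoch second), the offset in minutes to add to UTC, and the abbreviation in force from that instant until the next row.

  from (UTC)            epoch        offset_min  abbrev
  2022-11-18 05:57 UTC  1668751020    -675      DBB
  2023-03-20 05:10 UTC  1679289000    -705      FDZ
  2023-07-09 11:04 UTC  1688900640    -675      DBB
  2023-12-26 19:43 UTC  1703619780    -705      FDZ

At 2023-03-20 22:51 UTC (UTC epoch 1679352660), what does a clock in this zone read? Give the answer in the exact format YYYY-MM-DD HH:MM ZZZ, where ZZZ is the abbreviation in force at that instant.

Query: 2023-03-20 22:51 UTC
Rule 2/4 (FDZ, -11:45): 2023-03-20 05:10 UTC ≤ query < 2023-07-09 11:04 UTC
22·60 + 51 - 705 = 666 min
666 = 0·1440 + 666; 666 = 11·60 + 6 → 11:06, same day
→ 2023-03-20 11:06 FDZ

2023-03-20 11:06 FDZ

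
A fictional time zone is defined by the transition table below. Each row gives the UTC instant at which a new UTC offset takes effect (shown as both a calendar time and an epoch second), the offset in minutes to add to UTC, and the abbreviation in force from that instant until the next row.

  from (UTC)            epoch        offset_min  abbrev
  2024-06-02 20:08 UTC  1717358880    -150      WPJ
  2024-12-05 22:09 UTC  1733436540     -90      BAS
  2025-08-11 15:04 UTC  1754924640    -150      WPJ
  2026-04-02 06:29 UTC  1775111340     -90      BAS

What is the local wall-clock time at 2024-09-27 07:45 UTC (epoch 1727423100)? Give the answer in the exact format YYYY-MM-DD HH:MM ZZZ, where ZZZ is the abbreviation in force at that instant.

2024-09-27 05:15 WPJ

Query: 2024-09-27 07:45 UTC
Rule 1/4 (WPJ, -02:30): 2024-06-02 20:08 UTC ≤ query < 2024-12-05 22:09 UTC
7·60 + 45 - 150 = 315 min
315 = 0·1440 + 315; 315 = 5·60 + 15 → 05:15, same day
→ 2024-09-27 05:15 WPJ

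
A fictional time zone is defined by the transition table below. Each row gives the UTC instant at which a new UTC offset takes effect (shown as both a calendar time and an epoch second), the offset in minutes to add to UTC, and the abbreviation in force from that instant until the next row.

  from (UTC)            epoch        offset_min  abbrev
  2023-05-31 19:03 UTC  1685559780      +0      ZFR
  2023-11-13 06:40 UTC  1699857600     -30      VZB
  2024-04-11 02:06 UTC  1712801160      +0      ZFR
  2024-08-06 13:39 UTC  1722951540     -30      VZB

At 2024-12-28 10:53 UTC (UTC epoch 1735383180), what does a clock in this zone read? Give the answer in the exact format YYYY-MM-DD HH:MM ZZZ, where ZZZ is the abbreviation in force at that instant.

Query: 2024-12-28 10:53 UTC
Rule 4/4 (VZB, -00:30): 2024-08-06 13:39 UTC ≤ query < +∞
10·60 + 53 - 30 = 623 min
623 = 0·1440 + 623; 623 = 10·60 + 23 → 10:23, same day
→ 2024-12-28 10:23 VZB

2024-12-28 10:23 VZB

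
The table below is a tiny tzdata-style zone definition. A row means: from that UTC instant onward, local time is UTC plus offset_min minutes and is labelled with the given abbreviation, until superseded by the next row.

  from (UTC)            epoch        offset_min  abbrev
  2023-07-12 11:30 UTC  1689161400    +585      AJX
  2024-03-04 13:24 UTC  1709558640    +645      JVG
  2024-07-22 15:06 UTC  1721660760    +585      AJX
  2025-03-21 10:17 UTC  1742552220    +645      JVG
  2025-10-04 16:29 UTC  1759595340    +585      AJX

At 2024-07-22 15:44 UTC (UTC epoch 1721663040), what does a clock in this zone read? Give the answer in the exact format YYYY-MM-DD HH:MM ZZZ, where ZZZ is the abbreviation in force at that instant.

2024-07-23 01:29 AJX

Query: 2024-07-22 15:44 UTC
Rule 3/5 (AJX, +09:45): 2024-07-22 15:06 UTC ≤ query < 2025-03-21 10:17 UTC
15·60 + 44 + 585 = 1529 min
1529 = 1·1440 + 89; 89 = 1·60 + 29 → 01:29, 2024-07-22 + 1 day = 2024-07-23
→ 2024-07-23 01:29 AJX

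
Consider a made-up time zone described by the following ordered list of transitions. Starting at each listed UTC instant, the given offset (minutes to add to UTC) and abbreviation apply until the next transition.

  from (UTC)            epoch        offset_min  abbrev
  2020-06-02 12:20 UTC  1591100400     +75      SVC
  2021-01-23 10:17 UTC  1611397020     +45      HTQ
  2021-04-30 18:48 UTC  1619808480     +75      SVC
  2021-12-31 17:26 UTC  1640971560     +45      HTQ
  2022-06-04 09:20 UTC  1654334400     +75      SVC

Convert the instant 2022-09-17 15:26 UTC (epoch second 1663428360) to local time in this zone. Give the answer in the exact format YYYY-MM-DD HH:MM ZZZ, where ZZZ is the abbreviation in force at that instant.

Query: 2022-09-17 15:26 UTC
Rule 5/5 (SVC, +01:15): 2022-06-04 09:20 UTC ≤ query < +∞
15·60 + 26 + 75 = 1001 min
1001 = 0·1440 + 1001; 1001 = 16·60 + 41 → 16:41, same day
→ 2022-09-17 16:41 SVC

2022-09-17 16:41 SVC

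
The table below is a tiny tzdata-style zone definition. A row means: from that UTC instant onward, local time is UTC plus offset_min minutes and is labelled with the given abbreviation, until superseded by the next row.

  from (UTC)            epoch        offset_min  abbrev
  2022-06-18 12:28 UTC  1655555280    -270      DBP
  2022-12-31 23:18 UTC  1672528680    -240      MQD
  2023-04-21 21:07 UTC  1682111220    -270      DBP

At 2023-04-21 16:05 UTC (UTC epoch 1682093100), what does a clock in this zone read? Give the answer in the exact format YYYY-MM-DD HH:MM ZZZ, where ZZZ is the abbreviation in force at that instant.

Query: 2023-04-21 16:05 UTC
Rule 2/3 (MQD, -04:00): 2022-12-31 23:18 UTC ≤ query < 2023-04-21 21:07 UTC
16·60 + 5 - 240 = 725 min
725 = 0·1440 + 725; 725 = 12·60 + 5 → 12:05, same day
→ 2023-04-21 12:05 MQD

2023-04-21 12:05 MQD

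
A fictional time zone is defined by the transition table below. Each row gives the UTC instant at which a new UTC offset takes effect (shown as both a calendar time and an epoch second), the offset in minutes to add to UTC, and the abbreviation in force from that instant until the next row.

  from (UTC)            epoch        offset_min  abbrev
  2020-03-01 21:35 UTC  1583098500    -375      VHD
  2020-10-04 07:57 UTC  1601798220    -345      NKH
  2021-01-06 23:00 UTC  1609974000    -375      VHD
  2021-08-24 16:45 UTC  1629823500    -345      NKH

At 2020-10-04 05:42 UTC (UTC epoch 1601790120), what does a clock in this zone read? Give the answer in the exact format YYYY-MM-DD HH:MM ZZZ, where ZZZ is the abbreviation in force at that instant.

Query: 2020-10-04 05:42 UTC
Rule 1/4 (VHD, -06:15): 2020-03-01 21:35 UTC ≤ query < 2020-10-04 07:57 UTC
5·60 + 42 - 375 = -33 min
-33 = -1·1440 + 1407; 1407 = 23·60 + 27 → 23:27, 2020-10-04 - 1 day = 2020-10-03
→ 2020-10-03 23:27 VHD

2020-10-03 23:27 VHD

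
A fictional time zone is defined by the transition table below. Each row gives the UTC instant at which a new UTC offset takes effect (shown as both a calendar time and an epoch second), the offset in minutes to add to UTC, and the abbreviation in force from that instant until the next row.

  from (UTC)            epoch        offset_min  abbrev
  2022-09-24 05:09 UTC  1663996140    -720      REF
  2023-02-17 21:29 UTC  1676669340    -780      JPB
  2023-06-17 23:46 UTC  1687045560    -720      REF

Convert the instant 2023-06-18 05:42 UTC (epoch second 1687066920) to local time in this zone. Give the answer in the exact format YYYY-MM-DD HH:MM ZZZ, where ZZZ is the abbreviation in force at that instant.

2023-06-17 17:42 REF

Query: 2023-06-18 05:42 UTC
Rule 3/3 (REF, -12:00): 2023-06-17 23:46 UTC ≤ query < +∞
5·60 + 42 - 720 = -378 min
-378 = -1·1440 + 1062; 1062 = 17·60 + 42 → 17:42, 2023-06-18 - 1 day = 2023-06-17
→ 2023-06-17 17:42 REF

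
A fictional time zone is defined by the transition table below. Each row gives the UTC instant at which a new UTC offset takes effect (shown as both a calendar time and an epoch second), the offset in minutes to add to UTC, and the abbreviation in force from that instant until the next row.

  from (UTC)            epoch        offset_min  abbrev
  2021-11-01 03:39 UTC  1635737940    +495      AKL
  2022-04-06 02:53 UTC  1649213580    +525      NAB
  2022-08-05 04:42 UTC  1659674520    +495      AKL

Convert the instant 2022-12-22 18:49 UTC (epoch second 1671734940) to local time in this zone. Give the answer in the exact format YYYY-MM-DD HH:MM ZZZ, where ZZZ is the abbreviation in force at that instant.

2022-12-23 03:04 AKL

Query: 2022-12-22 18:49 UTC
Rule 3/3 (AKL, +08:15): 2022-08-05 04:42 UTC ≤ query < +∞
18·60 + 49 + 495 = 1624 min
1624 = 1·1440 + 184; 184 = 3·60 + 4 → 03:04, 2022-12-22 + 1 day = 2022-12-23
→ 2022-12-23 03:04 AKL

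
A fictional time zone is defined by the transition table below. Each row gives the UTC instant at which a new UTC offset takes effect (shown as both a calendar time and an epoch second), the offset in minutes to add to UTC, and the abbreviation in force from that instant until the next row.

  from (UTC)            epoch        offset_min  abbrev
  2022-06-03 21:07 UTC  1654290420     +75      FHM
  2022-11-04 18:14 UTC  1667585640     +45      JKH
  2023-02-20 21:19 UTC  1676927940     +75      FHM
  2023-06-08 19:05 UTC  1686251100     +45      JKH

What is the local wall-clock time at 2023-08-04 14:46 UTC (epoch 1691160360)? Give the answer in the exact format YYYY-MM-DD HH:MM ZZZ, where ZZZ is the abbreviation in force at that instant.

Query: 2023-08-04 14:46 UTC
Rule 4/4 (JKH, +00:45): 2023-06-08 19:05 UTC ≤ query < +∞
14·60 + 46 + 45 = 931 min
931 = 0·1440 + 931; 931 = 15·60 + 31 → 15:31, same day
→ 2023-08-04 15:31 JKH

2023-08-04 15:31 JKH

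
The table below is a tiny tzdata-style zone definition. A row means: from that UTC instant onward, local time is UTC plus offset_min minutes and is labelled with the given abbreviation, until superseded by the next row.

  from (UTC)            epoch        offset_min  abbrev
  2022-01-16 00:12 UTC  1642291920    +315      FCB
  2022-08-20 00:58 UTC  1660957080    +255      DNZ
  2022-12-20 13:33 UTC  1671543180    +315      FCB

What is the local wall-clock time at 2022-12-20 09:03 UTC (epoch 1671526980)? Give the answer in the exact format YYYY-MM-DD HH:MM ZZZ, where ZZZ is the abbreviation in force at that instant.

2022-12-20 13:18 DNZ

Query: 2022-12-20 09:03 UTC
Rule 2/3 (DNZ, +04:15): 2022-08-20 00:58 UTC ≤ query < 2022-12-20 13:33 UTC
9·60 + 3 + 255 = 798 min
798 = 0·1440 + 798; 798 = 13·60 + 18 → 13:18, same day
→ 2022-12-20 13:18 DNZ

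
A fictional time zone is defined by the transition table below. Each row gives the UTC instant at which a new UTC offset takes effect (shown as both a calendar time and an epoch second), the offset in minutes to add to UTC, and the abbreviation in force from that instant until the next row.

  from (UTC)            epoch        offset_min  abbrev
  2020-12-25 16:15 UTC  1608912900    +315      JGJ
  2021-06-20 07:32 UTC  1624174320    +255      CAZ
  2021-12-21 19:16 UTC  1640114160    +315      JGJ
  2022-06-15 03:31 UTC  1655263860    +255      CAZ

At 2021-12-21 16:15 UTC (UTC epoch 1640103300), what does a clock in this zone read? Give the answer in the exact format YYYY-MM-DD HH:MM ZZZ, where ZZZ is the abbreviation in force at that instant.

Query: 2021-12-21 16:15 UTC
Rule 2/4 (CAZ, +04:15): 2021-06-20 07:32 UTC ≤ query < 2021-12-21 19:16 UTC
16·60 + 15 + 255 = 1230 min
1230 = 0·1440 + 1230; 1230 = 20·60 + 30 → 20:30, same day
→ 2021-12-21 20:30 CAZ

2021-12-21 20:30 CAZ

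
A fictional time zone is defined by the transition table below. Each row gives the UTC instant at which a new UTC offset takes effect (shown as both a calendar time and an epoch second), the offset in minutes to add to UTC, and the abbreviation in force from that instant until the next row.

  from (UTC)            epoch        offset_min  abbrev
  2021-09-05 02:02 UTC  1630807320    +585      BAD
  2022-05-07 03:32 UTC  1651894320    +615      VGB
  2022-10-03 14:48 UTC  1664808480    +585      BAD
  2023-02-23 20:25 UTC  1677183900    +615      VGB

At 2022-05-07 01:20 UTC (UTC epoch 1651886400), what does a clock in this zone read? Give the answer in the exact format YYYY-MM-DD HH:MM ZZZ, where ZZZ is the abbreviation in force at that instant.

2022-05-07 11:05 BAD

Query: 2022-05-07 01:20 UTC
Rule 1/4 (BAD, +09:45): 2021-09-05 02:02 UTC ≤ query < 2022-05-07 03:32 UTC
1·60 + 20 + 585 = 665 min
665 = 0·1440 + 665; 665 = 11·60 + 5 → 11:05, same day
→ 2022-05-07 11:05 BAD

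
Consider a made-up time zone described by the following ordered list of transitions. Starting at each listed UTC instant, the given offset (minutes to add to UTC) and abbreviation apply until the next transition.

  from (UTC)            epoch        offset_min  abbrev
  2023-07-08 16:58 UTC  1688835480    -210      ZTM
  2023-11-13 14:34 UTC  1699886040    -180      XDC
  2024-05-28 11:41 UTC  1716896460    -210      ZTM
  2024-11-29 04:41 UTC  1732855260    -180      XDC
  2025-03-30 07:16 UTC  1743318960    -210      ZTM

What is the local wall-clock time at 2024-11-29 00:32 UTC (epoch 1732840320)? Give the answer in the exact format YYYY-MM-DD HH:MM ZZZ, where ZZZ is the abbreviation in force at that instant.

2024-11-28 21:02 ZTM

Query: 2024-11-29 00:32 UTC
Rule 3/5 (ZTM, -03:30): 2024-05-28 11:41 UTC ≤ query < 2024-11-29 04:41 UTC
0·60 + 32 - 210 = -178 min
-178 = -1·1440 + 1262; 1262 = 21·60 + 2 → 21:02, 2024-11-29 - 1 day = 2024-11-28
→ 2024-11-28 21:02 ZTM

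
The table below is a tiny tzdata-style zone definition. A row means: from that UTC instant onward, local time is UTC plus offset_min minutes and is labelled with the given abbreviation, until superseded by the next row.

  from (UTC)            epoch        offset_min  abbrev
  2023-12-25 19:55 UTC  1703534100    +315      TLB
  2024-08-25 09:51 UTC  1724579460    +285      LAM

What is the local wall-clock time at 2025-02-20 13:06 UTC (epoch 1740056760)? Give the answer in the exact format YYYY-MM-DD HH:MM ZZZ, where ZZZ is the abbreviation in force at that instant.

Query: 2025-02-20 13:06 UTC
Rule 2/2 (LAM, +04:45): 2024-08-25 09:51 UTC ≤ query < +∞
13·60 + 6 + 285 = 1071 min
1071 = 0·1440 + 1071; 1071 = 17·60 + 51 → 17:51, same day
→ 2025-02-20 17:51 LAM

2025-02-20 17:51 LAM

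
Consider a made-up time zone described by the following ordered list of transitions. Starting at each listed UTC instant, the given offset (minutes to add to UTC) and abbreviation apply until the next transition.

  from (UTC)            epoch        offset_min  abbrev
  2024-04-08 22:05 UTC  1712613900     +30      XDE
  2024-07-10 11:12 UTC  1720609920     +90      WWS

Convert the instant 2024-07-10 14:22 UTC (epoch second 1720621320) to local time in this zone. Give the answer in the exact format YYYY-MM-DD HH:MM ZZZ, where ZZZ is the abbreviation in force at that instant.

2024-07-10 15:52 WWS

Query: 2024-07-10 14:22 UTC
Rule 2/2 (WWS, +01:30): 2024-07-10 11:12 UTC ≤ query < +∞
14·60 + 22 + 90 = 952 min
952 = 0·1440 + 952; 952 = 15·60 + 52 → 15:52, same day
→ 2024-07-10 15:52 WWS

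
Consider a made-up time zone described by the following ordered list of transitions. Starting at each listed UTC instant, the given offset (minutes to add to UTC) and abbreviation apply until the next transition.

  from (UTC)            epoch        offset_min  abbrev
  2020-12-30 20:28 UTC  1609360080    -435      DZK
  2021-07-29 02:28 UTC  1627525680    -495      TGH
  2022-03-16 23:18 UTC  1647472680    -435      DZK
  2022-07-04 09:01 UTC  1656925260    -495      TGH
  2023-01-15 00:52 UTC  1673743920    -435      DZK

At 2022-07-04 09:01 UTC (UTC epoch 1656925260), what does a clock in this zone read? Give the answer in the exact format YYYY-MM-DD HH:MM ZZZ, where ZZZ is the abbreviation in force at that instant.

2022-07-04 00:46 TGH

Query: 2022-07-04 09:01 UTC
Rule 4/5 (TGH, -08:15): 2022-07-04 09:01 UTC ≤ query < 2023-01-15 00:52 UTC
9·60 + 1 - 495 = 46 min
46 = 0·1440 + 46; 46 = 0·60 + 46 → 00:46, same day
→ 2022-07-04 00:46 TGH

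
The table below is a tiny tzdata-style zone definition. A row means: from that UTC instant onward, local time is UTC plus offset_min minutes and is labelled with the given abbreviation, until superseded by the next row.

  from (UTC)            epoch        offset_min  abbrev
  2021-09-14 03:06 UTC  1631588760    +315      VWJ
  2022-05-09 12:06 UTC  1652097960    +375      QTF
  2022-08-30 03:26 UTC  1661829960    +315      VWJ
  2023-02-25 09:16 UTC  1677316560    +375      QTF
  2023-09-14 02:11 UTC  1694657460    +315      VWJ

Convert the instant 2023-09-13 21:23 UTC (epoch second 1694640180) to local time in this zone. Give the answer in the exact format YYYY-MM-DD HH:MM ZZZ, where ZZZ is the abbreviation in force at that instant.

Query: 2023-09-13 21:23 UTC
Rule 4/5 (QTF, +06:15): 2023-02-25 09:16 UTC ≤ query < 2023-09-14 02:11 UTC
21·60 + 23 + 375 = 1658 min
1658 = 1·1440 + 218; 218 = 3·60 + 38 → 03:38, 2023-09-13 + 1 day = 2023-09-14
→ 2023-09-14 03:38 QTF

2023-09-14 03:38 QTF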